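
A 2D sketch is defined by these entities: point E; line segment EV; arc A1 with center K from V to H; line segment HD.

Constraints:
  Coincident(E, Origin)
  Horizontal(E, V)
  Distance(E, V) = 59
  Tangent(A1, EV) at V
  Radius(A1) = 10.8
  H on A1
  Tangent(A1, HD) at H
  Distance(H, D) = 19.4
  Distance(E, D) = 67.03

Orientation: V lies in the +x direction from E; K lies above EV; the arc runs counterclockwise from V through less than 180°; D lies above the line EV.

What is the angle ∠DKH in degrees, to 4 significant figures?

60.90°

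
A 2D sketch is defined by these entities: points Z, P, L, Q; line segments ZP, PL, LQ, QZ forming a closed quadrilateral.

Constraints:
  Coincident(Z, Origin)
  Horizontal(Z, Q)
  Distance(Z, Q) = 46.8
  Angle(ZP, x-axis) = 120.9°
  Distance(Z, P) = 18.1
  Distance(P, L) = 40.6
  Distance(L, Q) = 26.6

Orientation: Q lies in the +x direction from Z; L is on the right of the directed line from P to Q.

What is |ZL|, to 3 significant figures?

24.4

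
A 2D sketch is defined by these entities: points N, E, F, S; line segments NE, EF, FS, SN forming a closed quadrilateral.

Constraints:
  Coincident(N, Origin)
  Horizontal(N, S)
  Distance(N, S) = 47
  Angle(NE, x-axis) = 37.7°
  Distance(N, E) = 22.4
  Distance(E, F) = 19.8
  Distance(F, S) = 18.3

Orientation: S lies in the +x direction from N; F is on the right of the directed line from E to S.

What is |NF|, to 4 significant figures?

29.01

Checks: |EF| = 19.80 ✓; |FS| = 18.30 ✓.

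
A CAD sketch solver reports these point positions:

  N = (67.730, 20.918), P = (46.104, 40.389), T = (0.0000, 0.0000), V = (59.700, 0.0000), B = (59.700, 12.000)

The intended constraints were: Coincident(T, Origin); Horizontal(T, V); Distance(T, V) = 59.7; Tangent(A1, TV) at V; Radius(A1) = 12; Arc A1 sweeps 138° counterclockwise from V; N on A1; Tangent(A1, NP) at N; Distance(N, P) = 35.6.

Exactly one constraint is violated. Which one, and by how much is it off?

Distance(N, P) = 35.6 — off by 6.50.

T = (0.00, 0.00) ✓; T.y = 0.00, V.y = 0.00 ✓; |TV| = 59.70 ✓; ∠(BV, VT) = 90.00° ✓; |BV| = 12.00 ✓; bearing(B→N) − bearing(B→V) = 138.0° ✓; |BN| = 12.00 ✓; ∠(BN, NP) = 90.00° ✓; |NP| = 29.10 ✗.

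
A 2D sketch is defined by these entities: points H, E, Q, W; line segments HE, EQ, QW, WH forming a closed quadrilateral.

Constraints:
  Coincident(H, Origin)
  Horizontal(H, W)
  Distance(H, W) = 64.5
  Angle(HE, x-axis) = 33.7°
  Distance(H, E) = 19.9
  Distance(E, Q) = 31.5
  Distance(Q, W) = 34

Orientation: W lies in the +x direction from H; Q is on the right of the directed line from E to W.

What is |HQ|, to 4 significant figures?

37.28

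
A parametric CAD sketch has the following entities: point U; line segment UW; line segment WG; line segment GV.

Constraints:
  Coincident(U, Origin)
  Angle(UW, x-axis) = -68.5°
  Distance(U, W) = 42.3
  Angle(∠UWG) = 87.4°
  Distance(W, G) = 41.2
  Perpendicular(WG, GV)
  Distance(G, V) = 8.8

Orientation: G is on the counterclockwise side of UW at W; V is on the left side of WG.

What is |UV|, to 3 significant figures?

51.6

U is at the origin; UW runs at -68.5° with length 42.3, so W = 42.3·(cos -68.5°, sin -68.5°) = (15.5, -39.4). ∠UWG = 87.4°, so WG runs at -68.5° + (180° − 87.4°) = 24.1° from the x-axis; with |WG| = 41.2, G = W + 41.2·(cos 24.1°, sin 24.1°) = (53.1, -22.5). WG is perpendicular to GV; with |GV| = 8.8 on the left of WG, V = G + 8.8·(-0.408, 0.913) = (49.5, -14.5). Then |UV| = |V − U| = 51.6.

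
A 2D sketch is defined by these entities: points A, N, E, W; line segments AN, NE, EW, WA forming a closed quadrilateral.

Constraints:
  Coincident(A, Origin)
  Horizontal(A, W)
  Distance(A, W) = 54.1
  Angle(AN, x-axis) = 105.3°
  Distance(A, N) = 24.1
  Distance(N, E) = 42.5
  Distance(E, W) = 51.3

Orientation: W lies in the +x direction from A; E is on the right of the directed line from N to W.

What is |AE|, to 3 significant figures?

18.4

Checks: |NE| = 42.50 ✓; |EW| = 51.30 ✓.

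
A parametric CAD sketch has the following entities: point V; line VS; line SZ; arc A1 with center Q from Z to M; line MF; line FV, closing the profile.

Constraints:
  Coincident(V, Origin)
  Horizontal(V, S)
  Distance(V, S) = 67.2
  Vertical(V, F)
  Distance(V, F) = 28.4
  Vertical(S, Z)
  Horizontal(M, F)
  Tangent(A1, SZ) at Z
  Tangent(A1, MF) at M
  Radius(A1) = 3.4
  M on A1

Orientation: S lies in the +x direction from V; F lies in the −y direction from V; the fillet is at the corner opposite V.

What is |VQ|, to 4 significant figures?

68.52

V is at the origin; V and S share the same y with |VS| = 67.2 and S on the +x side, so S = (67.20, 0.000). V and F share the same x with |VF| = 28.4 and F on the −y side, so F = (0.000, -28.40). The virtual corner opposite V is at (67.20, -28.40). The tangent condition forces QZ to be normal to SZ and the tangent condition forces QM to be normal to MF, with radius 3.4, so the center Q sits 3.4 in from both sides at Q = (63.80, -25.00). Then |VQ| = |Q − V| = 68.52.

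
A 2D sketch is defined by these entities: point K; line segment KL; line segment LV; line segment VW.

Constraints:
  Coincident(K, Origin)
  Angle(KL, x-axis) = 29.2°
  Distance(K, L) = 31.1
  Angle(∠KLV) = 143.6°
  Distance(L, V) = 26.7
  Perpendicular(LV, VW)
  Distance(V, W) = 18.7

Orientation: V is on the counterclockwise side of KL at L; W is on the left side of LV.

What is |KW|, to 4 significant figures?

51.73

∠KLV = 143.6°, so LV runs at 29.2° + (180° − 143.6°) = 65.60° from the x-axis; with |LV| = 26.7, V = L + 26.7·(cos 65.60°, sin 65.60°) = (38.18, 39.49). LV ⟂ VW; with |VW| = 18.7 on the left of LV, W = V + 18.7·(-0.9107, 0.4131) = (21.15, 47.21). Then |KW| = |W − K| = 51.73.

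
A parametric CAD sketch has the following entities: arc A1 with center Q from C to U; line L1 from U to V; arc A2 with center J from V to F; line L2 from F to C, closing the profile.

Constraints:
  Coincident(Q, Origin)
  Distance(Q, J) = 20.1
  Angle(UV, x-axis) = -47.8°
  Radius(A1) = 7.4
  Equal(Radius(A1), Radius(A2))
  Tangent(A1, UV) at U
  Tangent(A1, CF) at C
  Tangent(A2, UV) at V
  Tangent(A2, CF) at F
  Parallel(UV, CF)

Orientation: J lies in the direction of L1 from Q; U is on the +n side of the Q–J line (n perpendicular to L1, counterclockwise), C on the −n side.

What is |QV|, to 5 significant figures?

21.419

Tangency of A1 to both parallel lines with radius 7.4 puts U and C at Q ± 7.4·n: U = (5.4820, 4.9707), C = (-5.4820, -4.9707). Equal radii place V and F the same way about J: V = J + 7.4·n = (18.984, -9.9194), F = J − 7.4·n = (8.0196, -19.861). Then |QV| = |V − Q| = 21.419.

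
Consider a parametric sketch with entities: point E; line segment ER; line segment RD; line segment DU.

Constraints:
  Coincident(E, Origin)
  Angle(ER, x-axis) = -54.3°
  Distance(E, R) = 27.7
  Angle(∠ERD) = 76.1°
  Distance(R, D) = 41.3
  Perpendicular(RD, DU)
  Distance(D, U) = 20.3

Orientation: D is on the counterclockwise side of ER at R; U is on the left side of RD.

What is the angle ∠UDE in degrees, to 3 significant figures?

52.2°

E is at the origin; ER runs at -54.3° with length 27.7, so R = 27.7·(cos -54.3°, sin -54.3°) = (16.2, -22.5). ∠ERD = 76.1°, so RD runs at -54.3° + (180° − 76.1°) = 49.6° from the x-axis; with |RD| = 41.3, D = R + 41.3·(cos 49.6°, sin 49.6°) = (42.9, 8.96). The perpendicularity gives DU at right angles to RD; with |DU| = 20.3 on the left of RD, U = D + 20.3·(-0.762, 0.648) = (27.5, 22.1). Then cos ∠UDE = DU·DE / (|DU||DE|), giving 52.2°.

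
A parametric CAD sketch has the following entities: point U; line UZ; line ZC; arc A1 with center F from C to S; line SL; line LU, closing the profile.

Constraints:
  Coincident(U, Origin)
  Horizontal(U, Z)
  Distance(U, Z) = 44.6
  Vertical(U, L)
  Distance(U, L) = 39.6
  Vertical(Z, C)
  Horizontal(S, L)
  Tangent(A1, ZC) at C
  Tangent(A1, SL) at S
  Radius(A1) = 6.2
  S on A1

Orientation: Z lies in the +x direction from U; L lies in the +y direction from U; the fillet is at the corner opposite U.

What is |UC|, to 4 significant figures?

55.72

U is at the origin; U and Z share the same y with |UZ| = 44.6 and Z on the +x side, so Z = (44.60, 0.000). U and L share the same x with |UL| = 39.6 and L on the +y side, so L = (0.000, 39.60). The virtual corner opposite U is at (44.60, 39.60). The tangent condition forces FC to be normal to ZC and tangency of A1 to SL means the radius FS is perpendicular to SL, with radius 6.2, so the center F sits 6.2 in from both sides at F = (38.40, 33.40). That places the tangent points at C = (44.60, 33.40) on ZC and S = (38.40, 39.60) on SL. Then |UC| = |C − U| = 55.72.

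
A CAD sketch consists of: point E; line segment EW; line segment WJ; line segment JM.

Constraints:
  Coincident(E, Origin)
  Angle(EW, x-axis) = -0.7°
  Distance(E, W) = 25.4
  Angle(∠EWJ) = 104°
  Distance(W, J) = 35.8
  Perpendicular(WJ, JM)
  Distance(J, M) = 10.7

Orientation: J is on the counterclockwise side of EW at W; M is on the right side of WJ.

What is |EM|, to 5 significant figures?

54.851

E is at the origin; EW runs at -0.7° with length 25.4, so W = 25.4·(cos -0.7°, sin -0.7°) = (25.398, -0.31031). ∠EWJ = 104.0°, so WJ runs at -0.7° + (180° − 104.0°) = 75.300° from the x-axis; with |WJ| = 35.8, J = W + 35.8·(cos 75.300°, sin 75.300°) = (34.483, 34.318). The perpendicularity gives JM at right angles to WJ; with |JM| = 10.7 on the right of WJ, M = J + 10.7·(0.96727, -0.25376) = (44.832, 31.603). Then |EM| = |M − E| = 54.851.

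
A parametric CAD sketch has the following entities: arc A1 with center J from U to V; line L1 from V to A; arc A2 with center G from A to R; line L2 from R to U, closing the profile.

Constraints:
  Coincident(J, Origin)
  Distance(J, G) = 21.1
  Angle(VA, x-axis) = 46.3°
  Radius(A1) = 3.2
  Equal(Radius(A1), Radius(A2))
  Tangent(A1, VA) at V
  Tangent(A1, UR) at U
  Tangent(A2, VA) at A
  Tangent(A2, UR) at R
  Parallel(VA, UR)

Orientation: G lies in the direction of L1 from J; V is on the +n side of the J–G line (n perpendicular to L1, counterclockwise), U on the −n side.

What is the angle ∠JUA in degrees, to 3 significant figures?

73.1°

The slot axis is L1's direction at 46.3°, so u = (cos 46.3°, sin 46.3°) = (0.691, 0.723) and n = (−sin 46.3°, cos 46.3°) = (-0.723, 0.691). J is at the origin and G lies 21.1 along u from J, so G = 21.1·u = (14.6, 15.3). Tangency of A1 to both parallel lines with radius 3.2 puts V and U at J ± 3.2·n: V = (-2.31, 2.21), U = (2.31, -2.21). Equal radii place A and R the same way about G: A = G + 3.2·n = (12.3, 17.5), R = G − 3.2·n = (16.9, 13.0). Then cos ∠JUA = UJ·UA / (|UJ||UA|), giving 73.1°.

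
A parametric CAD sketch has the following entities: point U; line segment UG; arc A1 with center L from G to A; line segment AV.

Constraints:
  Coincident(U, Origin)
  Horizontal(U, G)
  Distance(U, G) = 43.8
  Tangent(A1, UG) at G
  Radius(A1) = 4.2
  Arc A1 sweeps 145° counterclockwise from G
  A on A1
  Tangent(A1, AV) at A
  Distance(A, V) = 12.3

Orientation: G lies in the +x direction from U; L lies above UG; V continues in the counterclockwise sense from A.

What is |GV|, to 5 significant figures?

16.575

U is at the origin; U and G share the same y with |UG| = 43.8 and G on the +x side, so G = (43.800, 0.0000). Tangency of A1 to UG means the radius LG is perpendicular to UG, so L = G + (0, 4.2) = (43.800, 4.2000). On A1, G sits at bearing -90° from L; a 145° counterclockwise sweep puts A at bearing 55°, so A = L + 4.2·(cos 55°, sin 55°) = (46.209, 7.6404). Tangency of A1 to AV means the radius LA is perpendicular to AV, so AV runs along (−sin 55°, cos 55°); with |AV| = 12.3, V = (36.133, 14.695). Then |GV| = |V − G| = 16.575.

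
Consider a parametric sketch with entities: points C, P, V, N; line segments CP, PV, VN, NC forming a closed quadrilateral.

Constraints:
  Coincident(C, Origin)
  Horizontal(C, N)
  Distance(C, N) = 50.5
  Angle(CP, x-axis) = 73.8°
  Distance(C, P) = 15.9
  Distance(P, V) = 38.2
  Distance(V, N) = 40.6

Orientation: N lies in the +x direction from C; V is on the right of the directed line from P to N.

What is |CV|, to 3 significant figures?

26.5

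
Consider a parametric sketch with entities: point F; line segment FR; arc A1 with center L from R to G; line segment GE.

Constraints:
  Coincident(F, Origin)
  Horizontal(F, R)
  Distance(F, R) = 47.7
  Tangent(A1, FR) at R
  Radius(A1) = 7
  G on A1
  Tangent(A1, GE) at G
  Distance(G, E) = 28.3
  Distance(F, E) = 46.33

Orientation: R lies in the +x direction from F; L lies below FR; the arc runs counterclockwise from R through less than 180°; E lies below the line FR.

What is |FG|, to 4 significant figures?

41.28

Checks: |LG| = 7.000 ✓; ∠(LG, GE) = 90.00° ✓; |GE| = 28.30 ✓; |FE| = 46.33 ✓.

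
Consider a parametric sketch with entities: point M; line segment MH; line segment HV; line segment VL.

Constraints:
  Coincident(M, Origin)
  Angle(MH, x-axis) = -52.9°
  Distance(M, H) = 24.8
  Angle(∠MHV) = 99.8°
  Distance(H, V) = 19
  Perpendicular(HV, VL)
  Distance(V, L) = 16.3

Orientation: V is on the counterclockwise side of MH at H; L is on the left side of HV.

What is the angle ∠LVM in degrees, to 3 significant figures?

43.5°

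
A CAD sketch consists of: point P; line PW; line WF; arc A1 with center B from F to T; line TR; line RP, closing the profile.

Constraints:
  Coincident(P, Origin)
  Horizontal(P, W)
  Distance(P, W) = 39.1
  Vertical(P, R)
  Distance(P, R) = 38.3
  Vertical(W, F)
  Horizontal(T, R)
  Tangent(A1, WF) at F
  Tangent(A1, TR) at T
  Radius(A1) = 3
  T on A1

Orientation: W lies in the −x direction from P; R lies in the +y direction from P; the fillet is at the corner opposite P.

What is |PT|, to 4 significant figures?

52.63

P is at the origin; P and W share the same y with |PW| = 39.1 and W on the −x side, so W = (-39.10, 0.000). P and R share the same x with |PR| = 38.3 and R on the +y side, so R = (0.000, 38.30). The virtual corner opposite P is at (-39.10, 38.30). Since A1 is tangent to WF there, BF ⟂ WF and A1 meets TR tangentially, so BT is at right angles to TR, with radius 3.0, so the center B sits 3.0 in from both sides at B = (-36.10, 35.30). That places the tangent points at F = (-39.10, 35.30) on WF and T = (-36.10, 38.30) on TR. Then |PT| = |T − P| = 52.63.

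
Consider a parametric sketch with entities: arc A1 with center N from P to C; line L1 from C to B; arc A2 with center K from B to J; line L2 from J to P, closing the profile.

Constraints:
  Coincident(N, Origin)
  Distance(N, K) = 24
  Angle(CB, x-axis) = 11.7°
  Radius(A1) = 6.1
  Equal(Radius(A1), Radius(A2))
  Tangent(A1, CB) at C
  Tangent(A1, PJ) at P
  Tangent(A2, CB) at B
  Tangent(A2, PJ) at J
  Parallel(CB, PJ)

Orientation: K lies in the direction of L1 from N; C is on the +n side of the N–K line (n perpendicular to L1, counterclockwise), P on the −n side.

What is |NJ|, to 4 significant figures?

24.76

Tangency of A1 to both parallel lines with radius 6.1 puts C and P at N ± 6.1·n: C = (-1.237, 5.973), P = (1.237, -5.973). Equal radii place B and J the same way about K: B = K + 6.1·n = (22.26, 10.84), J = K − 6.1·n = (24.74, -1.106). Then |NJ| = |J − N| = 24.76.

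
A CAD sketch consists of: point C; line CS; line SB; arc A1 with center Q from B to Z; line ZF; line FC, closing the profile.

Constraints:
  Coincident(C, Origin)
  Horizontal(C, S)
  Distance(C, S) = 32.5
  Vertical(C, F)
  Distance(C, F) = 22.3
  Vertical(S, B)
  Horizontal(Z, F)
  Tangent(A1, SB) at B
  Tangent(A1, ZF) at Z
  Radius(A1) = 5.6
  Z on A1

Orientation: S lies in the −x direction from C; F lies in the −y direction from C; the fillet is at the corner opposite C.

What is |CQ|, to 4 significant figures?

31.66

C is at the origin; C and S share the same y with |CS| = 32.5 and S on the −x side, so S = (-32.50, 0.000). CF is vertical with |CF| = 22.3 and F on the −y side, so F = (0.000, -22.30). The virtual corner opposite C is at (-32.50, -22.30). A1 meets SB tangentially, so QB is at right angles to SB and since A1 is tangent to ZF there, QZ ⟂ ZF, with radius 5.6, so the center Q sits 5.6 in from both sides at Q = (-26.90, -16.70). Then |CQ| = |Q − C| = 31.66.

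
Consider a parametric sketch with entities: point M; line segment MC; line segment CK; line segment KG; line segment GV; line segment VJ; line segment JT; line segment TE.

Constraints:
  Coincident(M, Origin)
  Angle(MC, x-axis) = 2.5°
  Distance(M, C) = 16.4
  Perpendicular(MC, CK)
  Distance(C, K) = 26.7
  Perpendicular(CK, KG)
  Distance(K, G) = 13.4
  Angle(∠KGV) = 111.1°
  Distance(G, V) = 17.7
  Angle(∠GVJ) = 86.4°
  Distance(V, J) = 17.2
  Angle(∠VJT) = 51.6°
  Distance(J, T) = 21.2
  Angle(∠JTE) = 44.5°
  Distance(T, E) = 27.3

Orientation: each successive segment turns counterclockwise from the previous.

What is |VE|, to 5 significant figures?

10.592

M is at the origin; MC runs at 2.5° with length 16.4, so C = (16.384, 0.71536). MC ⟂ CK, so CK runs at 92.500°; with |CK| = 26.7, K = (15.220, 27.390). CK is perpendicular to KG, so KG runs at -177.50°; with |KG| = 13.4, G = (1.8325, 26.805). ∠KGV = 111.1° gives GV at -108.60° from the x-axis; with |GV| = 17.7, V = (-3.8131, 10.030). ∠GVJ = 86.4° gives VJ at -15.000° from the x-axis; with |VJ| = 17.2, J = (12.801, 5.5783). ∠VJT = 51.6° gives JT at 113.40° from the x-axis; with |JT| = 21.2, T = (4.3813, 25.035). ∠JTE = 44.5° gives TE at -111.10° from the x-axis; with |TE| = 27.3, E = (-5.4466, -0.43498). Then |VE| = |E − V| = 10.592.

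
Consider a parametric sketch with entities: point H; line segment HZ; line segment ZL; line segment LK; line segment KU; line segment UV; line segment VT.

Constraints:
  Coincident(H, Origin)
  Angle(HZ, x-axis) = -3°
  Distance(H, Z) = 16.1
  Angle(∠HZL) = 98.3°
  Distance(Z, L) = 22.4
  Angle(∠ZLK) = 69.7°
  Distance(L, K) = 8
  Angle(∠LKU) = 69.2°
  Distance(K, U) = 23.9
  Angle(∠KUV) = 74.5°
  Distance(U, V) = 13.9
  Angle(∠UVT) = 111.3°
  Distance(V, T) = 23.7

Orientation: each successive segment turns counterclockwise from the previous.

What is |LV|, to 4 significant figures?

18.33

H is at the origin; HZ runs at -3.0° with length 16.1, so Z = (16.08, -0.8426). ∠HZL = 98.3° gives ZL at 78.70° from the x-axis; with |ZL| = 22.4, L = (20.47, 21.12). ∠ZLK = 69.7° gives LK at -171.0° from the x-axis; with |LK| = 8.0, K = (12.57, 19.87). ∠LKU = 69.2° gives KU at -60.20° from the x-axis; with |KU| = 23.9, U = (24.44, -0.8679). ∠KUV = 74.5° gives UV at 45.30° from the x-axis; with |UV| = 13.9, V = (34.22, 9.012). Then |LV| = |V − L| = 18.33.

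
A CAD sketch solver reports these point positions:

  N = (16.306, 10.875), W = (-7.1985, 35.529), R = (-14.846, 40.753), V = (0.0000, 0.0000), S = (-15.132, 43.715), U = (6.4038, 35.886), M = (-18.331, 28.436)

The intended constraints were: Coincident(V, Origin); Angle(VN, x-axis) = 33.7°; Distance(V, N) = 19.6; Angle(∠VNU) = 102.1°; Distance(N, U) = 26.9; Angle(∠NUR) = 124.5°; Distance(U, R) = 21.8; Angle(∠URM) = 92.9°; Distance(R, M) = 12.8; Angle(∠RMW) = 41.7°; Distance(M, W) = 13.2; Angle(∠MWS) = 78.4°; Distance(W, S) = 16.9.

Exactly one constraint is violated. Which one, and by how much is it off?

Distance(W, S) = 16.9 — off by 5.50.

V = (0.00, 0.00) ✓; VN at 33.70° ✓; |VN| = 19.60 ✓; ∠VNU = 102.1° ✓; |NU| = 26.90 ✓; ∠NUR = 124.5° ✓; |UR| = 21.80 ✓; ∠URM = 92.90° ✓; |RM| = 12.80 ✓; ∠RMW = 41.70° ✓; |MW| = 13.20 ✓; ∠MWS = 78.40° ✓; |WS| = 11.40 ✗.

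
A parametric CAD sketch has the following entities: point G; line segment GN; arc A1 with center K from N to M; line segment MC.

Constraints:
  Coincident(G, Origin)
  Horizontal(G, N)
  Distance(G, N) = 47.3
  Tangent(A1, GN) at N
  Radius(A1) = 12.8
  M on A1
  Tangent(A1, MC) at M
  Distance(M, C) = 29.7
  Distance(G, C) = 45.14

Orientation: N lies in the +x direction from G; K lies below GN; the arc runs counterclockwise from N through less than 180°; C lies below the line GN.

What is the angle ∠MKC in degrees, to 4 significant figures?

66.69°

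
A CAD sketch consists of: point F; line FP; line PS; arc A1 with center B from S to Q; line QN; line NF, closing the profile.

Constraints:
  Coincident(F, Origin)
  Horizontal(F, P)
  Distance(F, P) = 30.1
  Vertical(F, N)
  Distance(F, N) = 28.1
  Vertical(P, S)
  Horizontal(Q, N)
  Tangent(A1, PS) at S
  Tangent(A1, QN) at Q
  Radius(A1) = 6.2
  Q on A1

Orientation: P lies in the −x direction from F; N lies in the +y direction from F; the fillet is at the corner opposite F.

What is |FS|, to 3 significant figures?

37.2

F is at the origin; FP is horizontal with |FP| = 30.1 and P on the −x side, so P = (-30.1, 0.00). FN is vertical with |FN| = 28.1 and N on the +y side, so N = (0.00, 28.1). The virtual corner opposite F is at (-30.1, 28.1). A1 meets PS tangentially, so BS is at right angles to PS and A1 meets QN tangentially, so BQ is at right angles to QN, with radius 6.2, so the center B sits 6.2 in from both sides at B = (-23.9, 21.9). That places the tangent points at S = (-30.1, 21.9) on PS and Q = (-23.9, 28.1) on QN. Then |FS| = |S − F| = 37.2.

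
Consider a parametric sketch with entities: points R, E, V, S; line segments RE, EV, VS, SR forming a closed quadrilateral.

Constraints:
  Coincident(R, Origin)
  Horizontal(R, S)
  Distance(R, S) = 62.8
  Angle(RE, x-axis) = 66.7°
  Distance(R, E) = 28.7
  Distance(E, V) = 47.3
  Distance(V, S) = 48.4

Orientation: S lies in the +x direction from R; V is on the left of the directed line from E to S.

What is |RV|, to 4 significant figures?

71.67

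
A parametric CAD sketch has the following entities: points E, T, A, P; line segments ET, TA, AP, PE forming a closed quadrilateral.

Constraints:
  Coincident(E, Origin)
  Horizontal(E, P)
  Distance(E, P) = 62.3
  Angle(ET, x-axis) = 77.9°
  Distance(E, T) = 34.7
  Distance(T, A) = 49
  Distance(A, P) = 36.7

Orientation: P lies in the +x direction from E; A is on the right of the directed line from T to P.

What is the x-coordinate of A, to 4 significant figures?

27.23

E is at the origin; EP is horizontal with |EP| = 62.3 and P in +x, so P = (62.3, 0). ET runs at 77.9° with |ET| = 34.7, so T = (7.274, 33.93). A is determined by |TA| = 49.0 and |AP| = 36.7 together: it lies at the intersection of circle(T, 49.0) and circle(P, 36.7). With |TP| = 64.65, the foot of the radical line on TP is 40.48 from T and the perpendicular offset is √(49.0² − 40.48²) = 27.62. Taking the right-of-TP solution: A = (27.23, -10.82).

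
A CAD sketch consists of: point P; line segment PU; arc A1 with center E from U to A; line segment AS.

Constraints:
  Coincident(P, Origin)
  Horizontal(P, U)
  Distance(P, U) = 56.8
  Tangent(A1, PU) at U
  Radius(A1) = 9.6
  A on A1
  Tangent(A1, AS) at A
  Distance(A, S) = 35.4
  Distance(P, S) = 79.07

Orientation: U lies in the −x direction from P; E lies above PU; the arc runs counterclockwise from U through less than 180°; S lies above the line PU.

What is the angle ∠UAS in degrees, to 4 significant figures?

121.2°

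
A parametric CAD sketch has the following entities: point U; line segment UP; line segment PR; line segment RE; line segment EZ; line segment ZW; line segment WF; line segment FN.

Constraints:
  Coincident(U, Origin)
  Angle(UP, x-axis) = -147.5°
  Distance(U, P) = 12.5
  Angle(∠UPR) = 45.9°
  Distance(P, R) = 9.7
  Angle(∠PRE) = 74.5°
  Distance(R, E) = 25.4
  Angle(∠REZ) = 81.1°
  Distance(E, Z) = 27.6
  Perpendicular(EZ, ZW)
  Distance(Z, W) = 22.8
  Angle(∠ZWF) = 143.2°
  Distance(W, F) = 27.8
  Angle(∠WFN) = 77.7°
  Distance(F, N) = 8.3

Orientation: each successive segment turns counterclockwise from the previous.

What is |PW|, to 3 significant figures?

14.9

U is at the origin; UP runs at -147.5° with length 12.5, so P = (-10.5, -6.72). ∠UPR = 45.9° gives PR at -13.4° from the x-axis; with |PR| = 9.7, R = (-1.11, -8.96). ∠PRE = 74.5° gives RE at 92.1° from the x-axis; with |RE| = 25.4, E = (-2.04, 16.4). ∠REZ = 81.1° gives EZ at -169° from the x-axis; with |EZ| = 27.6, Z = (-29.1, 11.2). EZ is perpendicular to ZW, so ZW runs at -79.0°; with |ZW| = 22.8, W = (-24.8, -11.2). Then |PW| = |W − P| = 14.9.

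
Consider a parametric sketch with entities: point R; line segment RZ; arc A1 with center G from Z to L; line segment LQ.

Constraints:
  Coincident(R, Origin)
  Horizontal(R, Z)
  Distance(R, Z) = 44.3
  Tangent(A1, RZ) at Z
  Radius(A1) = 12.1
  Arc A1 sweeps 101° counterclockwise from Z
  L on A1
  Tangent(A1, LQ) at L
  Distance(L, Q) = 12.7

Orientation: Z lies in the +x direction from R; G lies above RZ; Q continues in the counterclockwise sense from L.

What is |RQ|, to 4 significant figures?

60.10

R is at the origin; R and Z share the same y with |RZ| = 44.3 and Z on the +x side, so Z = (44.30, 0.000). The tangent condition forces GZ to be normal to RZ, so G = Z + (0, 12.1) = (44.30, 12.10). On A1, Z sits at bearing -90° from G; a 101° counterclockwise sweep puts L at bearing 11°, so L = G + 12.1·(cos 11°, sin 11°) = (56.18, 14.41). A1 meets LQ tangentially, so GL is at right angles to LQ, so LQ runs along (−sin 11°, cos 11°); with |LQ| = 12.7, Q = (53.75, 26.88). Then |RQ| = |Q − R| = 60.10.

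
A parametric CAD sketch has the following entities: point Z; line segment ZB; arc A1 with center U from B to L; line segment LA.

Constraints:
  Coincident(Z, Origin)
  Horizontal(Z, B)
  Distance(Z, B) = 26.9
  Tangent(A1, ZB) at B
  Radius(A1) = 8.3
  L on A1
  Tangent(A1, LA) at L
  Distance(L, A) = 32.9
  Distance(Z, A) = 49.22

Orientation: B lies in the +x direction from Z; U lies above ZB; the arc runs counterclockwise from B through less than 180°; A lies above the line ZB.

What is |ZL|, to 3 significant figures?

36.5

Checks: ∠(UB, BZ) = 90.00° ✓; |UB| = 8.300 ✓; |UL| = 8.300 ✓; ∠(UL, LA) = 90.00° ✓; |LA| = 32.90 ✓; |ZA| = 49.22 ✓.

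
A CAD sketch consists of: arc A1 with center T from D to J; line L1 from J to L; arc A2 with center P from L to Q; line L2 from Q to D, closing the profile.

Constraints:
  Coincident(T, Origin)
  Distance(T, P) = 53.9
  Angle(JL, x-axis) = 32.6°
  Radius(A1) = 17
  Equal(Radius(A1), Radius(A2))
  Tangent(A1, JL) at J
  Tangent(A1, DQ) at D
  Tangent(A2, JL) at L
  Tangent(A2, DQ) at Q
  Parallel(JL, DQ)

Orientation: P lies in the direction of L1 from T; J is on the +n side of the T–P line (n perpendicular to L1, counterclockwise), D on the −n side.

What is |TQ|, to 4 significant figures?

56.52

Tangency of A1 to both parallel lines with radius 17.0 puts J and D at T ± 17.0·n: J = (-9.159, 14.32), D = (9.159, -14.32). Equal radii place L and Q the same way about P: L = P + 17.0·n = (36.25, 43.36), Q = P − 17.0·n = (54.57, 14.72). Then |TQ| = |Q − T| = 56.52.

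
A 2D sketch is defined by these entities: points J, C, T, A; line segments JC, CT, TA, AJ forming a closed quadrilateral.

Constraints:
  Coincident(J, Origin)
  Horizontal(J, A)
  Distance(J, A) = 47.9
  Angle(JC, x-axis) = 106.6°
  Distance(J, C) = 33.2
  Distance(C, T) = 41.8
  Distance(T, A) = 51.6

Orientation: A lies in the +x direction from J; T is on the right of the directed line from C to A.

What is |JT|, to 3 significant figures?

9.86

Checks: |CT| = 41.80 ✓; |TA| = 51.60 ✓.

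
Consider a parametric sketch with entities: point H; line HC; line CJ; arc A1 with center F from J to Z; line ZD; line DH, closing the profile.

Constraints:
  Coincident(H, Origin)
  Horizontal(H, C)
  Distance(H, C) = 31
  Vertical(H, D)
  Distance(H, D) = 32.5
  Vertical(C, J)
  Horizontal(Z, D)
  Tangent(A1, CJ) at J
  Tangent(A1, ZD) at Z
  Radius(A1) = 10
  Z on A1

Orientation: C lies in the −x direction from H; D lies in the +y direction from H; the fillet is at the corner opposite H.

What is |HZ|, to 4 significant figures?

38.69

The virtual corner opposite H is at (-31.00, 32.50). A1 meets CJ tangentially, so FJ is at right angles to CJ and A1 meets ZD tangentially, so FZ is at right angles to ZD, with radius 10.0, so the center F sits 10.0 in from both sides at F = (-21.00, 22.50). That places the tangent points at J = (-31.00, 22.50) on CJ and Z = (-21.00, 32.50) on ZD. Then |HZ| = |Z − H| = 38.69.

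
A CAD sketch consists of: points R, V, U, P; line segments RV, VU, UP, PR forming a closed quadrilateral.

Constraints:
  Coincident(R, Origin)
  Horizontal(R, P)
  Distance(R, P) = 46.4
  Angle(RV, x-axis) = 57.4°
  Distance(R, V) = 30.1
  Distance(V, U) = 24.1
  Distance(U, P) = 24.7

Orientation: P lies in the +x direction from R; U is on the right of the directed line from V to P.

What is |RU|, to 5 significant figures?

21.857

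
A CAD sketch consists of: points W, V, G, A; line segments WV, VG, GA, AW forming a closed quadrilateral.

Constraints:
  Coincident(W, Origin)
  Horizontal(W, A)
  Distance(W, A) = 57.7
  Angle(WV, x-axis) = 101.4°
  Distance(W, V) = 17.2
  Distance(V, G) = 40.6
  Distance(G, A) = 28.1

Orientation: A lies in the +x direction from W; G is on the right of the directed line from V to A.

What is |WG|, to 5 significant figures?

30.794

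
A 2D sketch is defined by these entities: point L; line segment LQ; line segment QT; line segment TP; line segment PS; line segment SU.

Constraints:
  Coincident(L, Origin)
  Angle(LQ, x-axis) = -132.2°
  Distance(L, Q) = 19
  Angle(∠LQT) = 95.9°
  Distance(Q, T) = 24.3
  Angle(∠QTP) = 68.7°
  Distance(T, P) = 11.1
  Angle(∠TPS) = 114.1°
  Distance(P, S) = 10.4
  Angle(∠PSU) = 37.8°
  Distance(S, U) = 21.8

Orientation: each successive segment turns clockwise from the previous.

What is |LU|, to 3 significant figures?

36.1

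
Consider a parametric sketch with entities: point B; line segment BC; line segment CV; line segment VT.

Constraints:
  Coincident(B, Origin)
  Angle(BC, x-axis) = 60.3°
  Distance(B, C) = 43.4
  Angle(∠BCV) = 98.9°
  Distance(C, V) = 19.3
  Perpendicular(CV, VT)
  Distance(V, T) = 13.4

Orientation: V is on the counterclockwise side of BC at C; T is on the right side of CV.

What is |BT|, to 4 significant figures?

62.00

B is at the origin; BC runs at 60.3° with length 43.4, so C = 43.4·(cos 60.3°, sin 60.3°) = (21.50, 37.70). ∠BCV = 98.9°, so CV runs at 60.3° + (180° − 98.9°) = 141.4° from the x-axis; with |CV| = 19.3, V = C + 19.3·(cos 141.4°, sin 141.4°) = (6.420, 49.74). CV ⟂ VT; with |VT| = 13.4 on the right of CV, T = V + 13.4·(0.6239, 0.7815) = (14.78, 60.21). Then |BT| = |T − B| = 62.00.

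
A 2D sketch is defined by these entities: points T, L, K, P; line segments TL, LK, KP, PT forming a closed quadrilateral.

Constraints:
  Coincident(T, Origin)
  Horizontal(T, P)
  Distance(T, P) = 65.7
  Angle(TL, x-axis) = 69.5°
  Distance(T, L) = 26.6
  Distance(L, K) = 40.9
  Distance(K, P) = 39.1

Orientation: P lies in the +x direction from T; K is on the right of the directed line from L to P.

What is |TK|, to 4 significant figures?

30.46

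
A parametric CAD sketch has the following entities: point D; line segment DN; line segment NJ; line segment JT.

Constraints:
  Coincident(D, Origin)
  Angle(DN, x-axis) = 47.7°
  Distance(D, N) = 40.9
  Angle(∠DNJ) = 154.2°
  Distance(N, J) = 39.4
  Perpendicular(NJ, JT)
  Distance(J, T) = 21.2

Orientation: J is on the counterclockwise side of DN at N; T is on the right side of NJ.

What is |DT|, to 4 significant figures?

85.62

∠DNJ = 154.2°, so NJ runs at 47.7° + (180° − 154.2°) = 73.50° from the x-axis; with |NJ| = 39.4, J = N + 39.4·(cos 73.50°, sin 73.50°) = (38.72, 68.03). NJ ⟂ JT; with |JT| = 21.2 on the right of NJ, T = J + 21.2·(0.9588, -0.2840) = (59.04, 62.01). Then |DT| = |T − D| = 85.62.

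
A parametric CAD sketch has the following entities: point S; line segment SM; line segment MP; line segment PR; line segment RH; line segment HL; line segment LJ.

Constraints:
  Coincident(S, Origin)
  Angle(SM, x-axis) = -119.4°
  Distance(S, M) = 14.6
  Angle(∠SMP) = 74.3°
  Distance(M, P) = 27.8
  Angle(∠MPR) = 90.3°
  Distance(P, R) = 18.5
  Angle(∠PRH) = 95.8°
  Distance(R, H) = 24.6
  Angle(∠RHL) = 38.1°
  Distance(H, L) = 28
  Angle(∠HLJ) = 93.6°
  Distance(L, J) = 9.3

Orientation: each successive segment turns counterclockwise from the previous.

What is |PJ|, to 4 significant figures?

8.260

S is at the origin; SM runs at -119.4° with length 14.6, so M = (-7.167, -12.72). ∠SMP = 74.3° gives MP at -13.70° from the x-axis; with |MP| = 27.8, P = (19.84, -19.30). ∠MPR = 90.3° gives PR at 76.00° from the x-axis; with |PR| = 18.5, R = (24.32, -1.353). ∠PRH = 95.8° gives RH at 160.2° from the x-axis; with |RH| = 24.6, H = (1.172, 6.980). ∠RHL = 38.1° gives HL at -57.90° from the x-axis; with |HL| = 28.0, L = (16.05, -16.74). ∠HLJ = 93.6° gives LJ at 28.50° from the x-axis; with |LJ| = 9.3, J = (24.22, -12.30). Then |PJ| = |J − P| = 8.260.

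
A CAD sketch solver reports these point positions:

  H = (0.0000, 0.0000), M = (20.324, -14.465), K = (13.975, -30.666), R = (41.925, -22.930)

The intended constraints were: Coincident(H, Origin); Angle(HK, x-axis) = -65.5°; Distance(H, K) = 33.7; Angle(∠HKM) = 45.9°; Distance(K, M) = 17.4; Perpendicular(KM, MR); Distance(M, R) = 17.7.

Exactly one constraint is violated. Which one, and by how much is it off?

Distance(M, R) = 17.7 — off by 5.50.

H = (0.00, 0.00) ✓; HK at -65.50° ✓; |HK| = 33.70 ✓; ∠HKM = 45.90° ✓; |KM| = 17.40 ✓; ∠(KM, MR) = 90.00° ✓; |MR| = 23.20 ✗.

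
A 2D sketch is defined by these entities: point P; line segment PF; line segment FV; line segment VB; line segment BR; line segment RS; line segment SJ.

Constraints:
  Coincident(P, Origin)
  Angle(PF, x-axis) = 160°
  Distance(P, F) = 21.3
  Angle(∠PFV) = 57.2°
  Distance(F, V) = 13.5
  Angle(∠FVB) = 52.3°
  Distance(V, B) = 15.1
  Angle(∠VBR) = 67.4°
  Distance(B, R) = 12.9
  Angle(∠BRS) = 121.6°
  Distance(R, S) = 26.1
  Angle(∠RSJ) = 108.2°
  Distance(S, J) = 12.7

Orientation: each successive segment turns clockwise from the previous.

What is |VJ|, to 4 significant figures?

21.95

∠BRS = 121.6° gives RS at 98.50° from the x-axis; with |RS| = 26.1, S = (-25.12, 31.22). ∠RSJ = 108.2° gives SJ at 26.70° from the x-axis; with |SJ| = 12.7, J = (-13.77, 36.93). Then |VJ| = |J − V| = 21.95.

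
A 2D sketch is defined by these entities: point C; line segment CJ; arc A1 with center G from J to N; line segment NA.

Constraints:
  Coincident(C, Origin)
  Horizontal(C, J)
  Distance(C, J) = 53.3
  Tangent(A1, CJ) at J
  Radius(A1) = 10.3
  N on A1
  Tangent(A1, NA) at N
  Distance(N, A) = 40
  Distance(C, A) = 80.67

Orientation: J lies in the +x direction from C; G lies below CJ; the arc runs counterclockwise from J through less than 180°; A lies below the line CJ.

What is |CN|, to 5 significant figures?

46.716

Checks: ∠(GJ, JC) = 90.00° ✓; |GJ| = 10.30 ✓; |GN| = 10.30 ✓; ∠(GN, NA) = 90.00° ✓; |NA| = 40.00 ✓; |CA| = 80.67 ✓.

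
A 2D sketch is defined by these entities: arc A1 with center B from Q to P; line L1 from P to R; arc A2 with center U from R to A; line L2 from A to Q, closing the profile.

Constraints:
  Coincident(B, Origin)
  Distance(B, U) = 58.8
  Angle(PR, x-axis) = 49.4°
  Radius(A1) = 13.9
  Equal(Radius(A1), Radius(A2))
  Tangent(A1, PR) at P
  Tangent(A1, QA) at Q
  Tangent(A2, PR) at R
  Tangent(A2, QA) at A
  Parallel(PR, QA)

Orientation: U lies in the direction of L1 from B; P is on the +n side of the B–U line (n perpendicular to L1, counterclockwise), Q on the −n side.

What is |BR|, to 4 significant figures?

60.42

The slot axis is L1's direction at 49.4°, so u = (cos 49.4°, sin 49.4°) = (0.6508, 0.7593) and n = (−sin 49.4°, cos 49.4°) = (-0.7593, 0.6508). B is at the origin and U lies 58.8 along u from B, so U = 58.8·u = (38.27, 44.65). Tangency of A1 to both parallel lines with radius 13.9 puts P and Q at B ± 13.9·n: P = (-10.55, 9.046), Q = (10.55, -9.046). Equal radii place R and A the same way about U: R = U + 13.9·n = (27.71, 53.69), A = U − 13.9·n = (48.82, 35.60). Then |BR| = |R − B| = 60.42.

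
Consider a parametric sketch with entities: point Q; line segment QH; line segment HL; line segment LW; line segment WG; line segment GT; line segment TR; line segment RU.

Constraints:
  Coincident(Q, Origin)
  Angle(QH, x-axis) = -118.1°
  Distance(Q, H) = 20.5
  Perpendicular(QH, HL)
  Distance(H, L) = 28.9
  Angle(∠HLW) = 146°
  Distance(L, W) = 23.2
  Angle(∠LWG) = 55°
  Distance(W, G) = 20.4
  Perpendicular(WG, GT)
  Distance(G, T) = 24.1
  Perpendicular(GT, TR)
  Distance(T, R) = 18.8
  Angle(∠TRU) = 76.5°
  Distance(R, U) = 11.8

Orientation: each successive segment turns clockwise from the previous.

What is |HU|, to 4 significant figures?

39.64

The perpendicularity gives TR at right angles to GT, so TR runs at 172.9°; with |TR| = 18.8, R = (-47.40, -8.081). ∠TRU = 76.5° gives RU at 69.40° from the x-axis; with |RU| = 11.8, U = (-43.24, 2.965). Then |HU| = |U − H| = 39.64.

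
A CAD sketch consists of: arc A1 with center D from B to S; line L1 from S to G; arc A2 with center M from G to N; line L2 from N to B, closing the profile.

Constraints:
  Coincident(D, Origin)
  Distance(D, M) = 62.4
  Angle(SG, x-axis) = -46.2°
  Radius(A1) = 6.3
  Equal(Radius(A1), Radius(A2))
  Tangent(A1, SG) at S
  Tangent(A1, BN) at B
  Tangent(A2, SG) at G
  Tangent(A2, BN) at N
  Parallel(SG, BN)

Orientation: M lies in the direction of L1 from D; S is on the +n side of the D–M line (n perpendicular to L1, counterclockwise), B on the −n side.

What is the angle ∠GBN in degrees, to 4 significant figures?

11.42°

Tangency of A1 to both parallel lines with radius 6.3 puts S and B at D ± 6.3·n: S = (4.547, 4.361), B = (-4.547, -4.361). Equal radii place G and N the same way about M: G = M + 6.3·n = (47.74, -40.68), N = M − 6.3·n = (38.64, -49.40). Then cos ∠GBN = BG·BN / (|BG||BN|), giving 11.42°.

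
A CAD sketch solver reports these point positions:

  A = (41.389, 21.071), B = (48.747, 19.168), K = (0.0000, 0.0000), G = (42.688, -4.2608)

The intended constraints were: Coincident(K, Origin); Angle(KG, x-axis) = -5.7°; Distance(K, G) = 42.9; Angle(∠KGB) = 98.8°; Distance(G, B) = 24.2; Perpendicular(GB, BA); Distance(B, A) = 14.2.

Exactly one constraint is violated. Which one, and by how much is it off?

Distance(B, A) = 14.2 — off by 6.60.

K = (0.00, 0.00) ✓; KG at -5.700° ✓; |KG| = 42.90 ✓; ∠KGB = 98.80° ✓; |GB| = 24.20 ✓; ∠(GB, BA) = 90.00° ✓; |BA| = 7.600 ✗.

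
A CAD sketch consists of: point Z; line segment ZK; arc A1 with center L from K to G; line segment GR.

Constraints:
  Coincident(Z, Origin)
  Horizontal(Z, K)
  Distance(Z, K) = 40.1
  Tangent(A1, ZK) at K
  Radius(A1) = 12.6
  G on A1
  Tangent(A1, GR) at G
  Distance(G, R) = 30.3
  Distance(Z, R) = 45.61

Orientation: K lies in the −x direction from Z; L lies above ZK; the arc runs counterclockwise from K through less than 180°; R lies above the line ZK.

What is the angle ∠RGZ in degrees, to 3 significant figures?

99.3°

Checks: |LK| = 12.60 ✓; |LG| = 12.60 ✓; ∠(LG, GR) = 90.00° ✓; |GR| = 30.30 ✓; |ZR| = 45.61 ✓.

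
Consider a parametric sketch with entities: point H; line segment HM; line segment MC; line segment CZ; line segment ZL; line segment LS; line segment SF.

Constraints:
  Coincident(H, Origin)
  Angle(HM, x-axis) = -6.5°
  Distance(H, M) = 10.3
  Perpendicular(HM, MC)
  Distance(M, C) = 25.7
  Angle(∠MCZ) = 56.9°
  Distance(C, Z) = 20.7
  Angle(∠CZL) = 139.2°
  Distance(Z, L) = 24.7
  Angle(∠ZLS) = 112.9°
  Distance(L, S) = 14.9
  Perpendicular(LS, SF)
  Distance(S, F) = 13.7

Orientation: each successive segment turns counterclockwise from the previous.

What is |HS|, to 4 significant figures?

18.85

H is at the origin; HM runs at -6.5° with length 10.3, so M = (10.23, -1.166). HM is perpendicular to MC, so MC runs at 83.50°; with |MC| = 25.7, C = (13.14, 24.37). ∠MCZ = 56.9° gives CZ at -153.4° from the x-axis; with |CZ| = 20.7, Z = (-5.366, 15.10). ∠CZL = 139.2° gives ZL at -112.6° from the x-axis; with |ZL| = 24.7, L = (-14.86, -7.703). ∠ZLS = 112.9° gives LS at -45.50° from the x-axis; with |LS| = 14.9, S = (-4.414, -18.33). Then |HS| = |S − H| = 18.85.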